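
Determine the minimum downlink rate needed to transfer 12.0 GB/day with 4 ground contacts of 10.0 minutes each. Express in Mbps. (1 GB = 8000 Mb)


total contact time = 4 * 10.0 * 60 = 2400.0000 s
data = 12.0 GB = 96000.0000 Mb
rate = 96000.0000 / 2400.0000 = 40.0000 Mbps

40.0000 Mbps


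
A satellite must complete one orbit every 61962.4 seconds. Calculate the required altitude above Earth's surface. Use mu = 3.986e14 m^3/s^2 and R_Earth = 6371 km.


T = 61962.4 s
r = (mu*T^2/(4*pi^2))^(1/3) = (3.986e14 * 61962.4^2 / (4*pi^2))^(1/3)
r = 3.3843713e+07 m = 33843.7132 km
alt = r - R_E = 33843.7132 - 6371 = 27472.7132 km

27472.7132 km


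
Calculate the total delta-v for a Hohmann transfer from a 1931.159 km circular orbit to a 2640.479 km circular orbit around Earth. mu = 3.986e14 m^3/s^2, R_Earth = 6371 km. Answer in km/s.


r1 = 8302.1590 km = 8.302159e+06 m
r2 = 9011.4790 km = 9.011479e+06 m
dv1 = sqrt(mu/r1)*(sqrt(2*r2/(r1+r2)) - 1) = 140.5127 m/s
dv2 = sqrt(mu/r2)*(1 - sqrt(2*r1/(r1+r2))) = 137.6615 m/s
total dv = |dv1| + |dv2| = 140.5127 + 137.6615 = 278.1743 m/s = 0.2781743 km/s

0.2782 km/s


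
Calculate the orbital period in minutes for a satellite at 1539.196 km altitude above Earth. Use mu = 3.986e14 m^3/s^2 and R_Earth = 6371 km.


r = 7910.1960 km = 7.910196e+06 m
T = 2*pi*sqrt(r^3/mu) = 2*pi*sqrt(4.9495046e+20 / 3.986e14)
T = 7001.5160 s = 116.6919 min

116.6919 minutes


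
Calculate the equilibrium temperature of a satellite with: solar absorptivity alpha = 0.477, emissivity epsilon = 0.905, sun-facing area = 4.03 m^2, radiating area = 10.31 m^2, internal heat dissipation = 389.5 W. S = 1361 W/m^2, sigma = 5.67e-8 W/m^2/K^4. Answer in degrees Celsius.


Numerator = alpha*S*A_sun + Q_int = 0.477*1361*4.03 + 389.5 = 3005.7639 W
Denominator = eps*sigma*A_rad = 0.905*5.67e-8*10.31 = 5.2904218e-07 W/K^4
T^4 = 5.6815203e+09 K^4
T = 274.5466 K = 1.3966 C

1.3966 degrees Celsius


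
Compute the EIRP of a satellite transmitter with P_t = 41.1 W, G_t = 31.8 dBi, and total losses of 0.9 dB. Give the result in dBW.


Pt = 41.1 W = 16.1384 dBW
EIRP = Pt_dBW + Gt - losses = 16.1384 + 31.8 - 0.9 = 47.0384 dBW

47.0384 dBW


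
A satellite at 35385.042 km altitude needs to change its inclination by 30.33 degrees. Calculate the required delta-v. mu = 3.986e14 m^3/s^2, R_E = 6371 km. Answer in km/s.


r = 41756.0420 km = 4.1756042e+07 m
V = sqrt(mu/r) = 3089.6479 m/s
di = 30.33 deg = 0.5293584 rad
dV = 2*V*sin(di/2) = 2*3089.6479*sin(0.2646792)
dV = 1616.5015 m/s = 1.6165 km/s

1.6165 km/s


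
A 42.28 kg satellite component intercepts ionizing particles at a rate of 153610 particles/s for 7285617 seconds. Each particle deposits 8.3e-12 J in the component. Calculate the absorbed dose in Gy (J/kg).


Total energy deposited = rate * time * E_per
  = 153610 * 7285617 * 8.3e-12 = 9.2889 J
Dose = E_total / mass = 9.2889 / 42.28
Dose = 0.2196994 Gy

0.2197 Gy


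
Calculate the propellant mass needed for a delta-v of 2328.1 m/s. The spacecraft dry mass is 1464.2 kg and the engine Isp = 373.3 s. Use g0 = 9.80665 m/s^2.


ve = Isp * g0 = 373.3 * 9.80665 = 3660.822445 m/s
mass ratio = exp(dv/ve) = exp(2328.1/3660.822445) = 1.88881565
m_prop = m_dry * (mr - 1) = 1464.2 * (1.88881565 - 1)
m_prop = 1301.4039 kg

1301.4039 kg


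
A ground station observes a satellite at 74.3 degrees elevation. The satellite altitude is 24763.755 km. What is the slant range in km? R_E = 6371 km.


h = 24763.755 km, el = 74.3 deg
d = -R_E*sin(el) + sqrt((R_E*sin(el))^2 + 2*R_E*h + h^2)
d = -6371.0000*sin(1.2968) + sqrt((6371.0000*0.9626917)^2 + 2*6371.0000*24763.755 + 24763.755^2)
d = 24953.6787 km

24953.6787 km


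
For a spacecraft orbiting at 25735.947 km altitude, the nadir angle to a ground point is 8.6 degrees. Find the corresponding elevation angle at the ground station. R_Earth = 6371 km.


r = R_E + alt = 32106.9470 km
Law of sines in the satellite / Earth-center / ground-point triangle:
  sin(nadir)/R_E = sin(90 + el)/r  =>  cos(el) = (r/R_E)*sin(nadir)
cos(el) = (32106.9470 / 6371.0000) * sin(8.6 deg) = 0.7535902
el = arccos(0.7535902) = 41.0977 deg
(Earth-central angle = 90 - nadir - el = 40.3023 deg)

41.0977 degrees


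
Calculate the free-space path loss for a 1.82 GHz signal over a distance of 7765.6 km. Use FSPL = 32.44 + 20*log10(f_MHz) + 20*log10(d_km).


f = 1.82 GHz = 1820.0000 MHz
d = 7765.6 km
FSPL = 32.44 + 20*log10(1820.0000) + 20*log10(7765.6)
FSPL = 32.44 + 65.2014 + 77.8035
FSPL = 175.4449 dB

175.4449 dB


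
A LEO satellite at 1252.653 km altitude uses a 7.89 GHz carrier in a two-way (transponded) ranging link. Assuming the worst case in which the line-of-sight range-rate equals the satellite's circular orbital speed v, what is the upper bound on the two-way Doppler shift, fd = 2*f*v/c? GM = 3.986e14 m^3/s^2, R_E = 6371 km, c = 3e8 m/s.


r = 7.623653e+06 m
v = sqrt(mu/r) = 7230.8123 m/s (worst-case radial velocity)
f = 7.89 GHz = 7.89e+09 Hz
fd = 2*f*v/c = 2*7.89e+09*7230.8123/3.0e+08
fd = 380340.7259 Hz

380340.7259 Hz


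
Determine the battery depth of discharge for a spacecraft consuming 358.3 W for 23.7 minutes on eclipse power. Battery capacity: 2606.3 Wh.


E_used = P * t / 60 = 358.3 * 23.7 / 60 = 141.5285 Wh
DOD = E_used / E_total * 100 = 141.5285 / 2606.3 * 100
DOD = 5.4302 %

5.4302 %


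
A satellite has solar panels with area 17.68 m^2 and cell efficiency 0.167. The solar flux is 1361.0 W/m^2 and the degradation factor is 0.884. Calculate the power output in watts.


P = area * eta * S * degradation
P = 17.68 * 0.167 * 1361.0 * 0.884
P = 3552.2958 W

3552.2958 W


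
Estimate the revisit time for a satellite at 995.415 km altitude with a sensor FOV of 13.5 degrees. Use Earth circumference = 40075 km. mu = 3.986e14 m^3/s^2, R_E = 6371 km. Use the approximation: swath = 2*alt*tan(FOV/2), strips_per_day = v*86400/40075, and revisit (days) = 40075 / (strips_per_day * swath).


swath = 2*995.415*tan(0.1178097) = 235.6303 km
v = sqrt(mu/r) = 7355.9803 m/s = 7.3560 km/s
strips/day = v*86400/40075 = 7.3560*86400/40075 = 15.8592
coverage/day = strips * swath = 15.8592 * 235.6303 = 3736.9030 km
revisit = 40075 / 3736.9030 = 10.7241 days

10.7241 days


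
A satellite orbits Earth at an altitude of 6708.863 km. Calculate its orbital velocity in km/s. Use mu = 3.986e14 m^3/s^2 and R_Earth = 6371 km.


r = R_E + alt = 6371.0 + 6708.863 = 13079.8630 km = 1.3079863e+07 m
v = sqrt(mu/r) = sqrt(3.986e14 / 1.3079863e+07) = 5520.3555 m/s = 5.5204 km/s

5.5204 km/s


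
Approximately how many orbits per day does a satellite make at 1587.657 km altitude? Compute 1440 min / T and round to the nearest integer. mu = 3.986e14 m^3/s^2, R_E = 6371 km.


r = 7.958657e+06 m
T = 2*pi*sqrt(r^3/mu) = 7065.9556 s = 117.7659 min
revs/day = 1440 / 117.7659 = 12.2276
Rounded: 12 revolutions per day

12 revolutions per day


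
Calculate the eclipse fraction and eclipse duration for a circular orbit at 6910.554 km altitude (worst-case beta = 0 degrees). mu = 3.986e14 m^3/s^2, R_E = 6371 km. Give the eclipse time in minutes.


r = 13281.5540 km
T = 253.8828 min
Eclipse fraction = arcsin(R_E/r)/pi = arcsin(6371.0000/13281.5540)/pi
= arcsin(0.4796878)/pi = 0.1592501
Eclipse duration = 0.1592501 * 253.8828 = 40.4309 min

40.4309 minutes


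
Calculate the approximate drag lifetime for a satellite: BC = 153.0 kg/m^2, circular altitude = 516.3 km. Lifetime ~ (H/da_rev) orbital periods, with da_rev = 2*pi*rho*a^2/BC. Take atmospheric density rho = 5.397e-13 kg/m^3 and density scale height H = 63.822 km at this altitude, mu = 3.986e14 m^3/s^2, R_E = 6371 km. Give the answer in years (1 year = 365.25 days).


a = R_E + alt = 6887.3000 km = 6.8873e+06 m
da_rev = 2*pi*rho*a^2/BC = 2*pi*5.397e-13*(6.8873e+06)^2/153.0 = 1.051330 m per revolution
N = H/da_rev = 63822.0000 m / 1.051330 m = 60705.9910 revolutions
P = 2*pi*sqrt(a^3/mu) = 5688.3292 s
lifetime = N*P = 60705.9910 * 5688.3292 = 3.4531566e+08 s = 3996.7090 days
years = 3996.7090 / 365.25 = 10.9424 years

10.9424 years


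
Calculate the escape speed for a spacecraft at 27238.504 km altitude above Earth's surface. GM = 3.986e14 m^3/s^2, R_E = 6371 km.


r = 6371.0 + 27238.504 = 33609.5040 km = 3.3609504e+07 m
v_esc = sqrt(2*mu/r) = sqrt(2*3.986e14 / 3.3609504e+07)
v_esc = 4870.2650 m/s = 4.8703 km/s

4.8703 km/s


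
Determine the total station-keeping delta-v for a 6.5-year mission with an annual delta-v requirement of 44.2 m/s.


dV = rate * years = 44.2 * 6.5
dV = 287.3000 m/s

287.3000 m/s


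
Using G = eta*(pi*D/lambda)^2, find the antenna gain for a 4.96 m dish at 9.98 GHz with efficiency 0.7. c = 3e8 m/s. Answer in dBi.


lambda = c/f = 3e8 / 9.98e+09 = 0.03006012 m
G = eta*(pi*D/lambda)^2 = 0.7*(pi*4.96/0.03006012)^2
G = 188096.0656 (linear)
G = 10*log10(188096.0656) = 52.7438 dBi

52.7438 dBi


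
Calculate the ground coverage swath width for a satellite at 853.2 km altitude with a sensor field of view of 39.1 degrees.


FOV = 39.1 deg = 0.6824237 rad
swath = 2 * alt * tan(FOV/2) = 2 * 853.2 * tan(0.3412119)
swath = 2 * 853.2 * 0.355101
swath = 605.9443 km

605.9443 km


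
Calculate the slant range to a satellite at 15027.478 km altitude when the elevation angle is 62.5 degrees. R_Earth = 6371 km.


h = 15027.478 km, el = 62.5 deg
d = -R_E*sin(el) + sqrt((R_E*sin(el))^2 + 2*R_E*h + h^2)
d = -6371.0000*sin(1.0908) + sqrt((6371.0000*0.8870108)^2 + 2*6371.0000*15027.478 + 15027.478^2)
d = 15544.1523 km

15544.1523 km


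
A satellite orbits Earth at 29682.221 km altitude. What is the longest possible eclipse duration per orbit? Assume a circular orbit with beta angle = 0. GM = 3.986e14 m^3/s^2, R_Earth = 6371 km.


r = 36053.2210 km
T = 1135.4711 min
Eclipse fraction = arcsin(R_E/r)/pi = arcsin(6371.0000/36053.2210)/pi
= arcsin(0.176711)/pi = 0.05654579
Eclipse duration = 0.05654579 * 1135.4711 = 64.2061 min

64.2061 minutes


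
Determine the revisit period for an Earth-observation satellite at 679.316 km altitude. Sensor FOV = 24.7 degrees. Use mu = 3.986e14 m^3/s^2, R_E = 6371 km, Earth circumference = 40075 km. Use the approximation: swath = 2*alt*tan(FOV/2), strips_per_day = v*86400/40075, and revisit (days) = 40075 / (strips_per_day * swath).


swath = 2*679.316*tan(0.2155482) = 297.4719 km
v = sqrt(mu/r) = 7519.0739 m/s = 7.5191 km/s
strips/day = v*86400/40075 = 7.5191*86400/40075 = 16.2108
coverage/day = strips * swath = 16.2108 * 297.4719 = 4822.2590 km
revisit = 40075 / 4822.2590 = 8.3104 days

8.3104 days


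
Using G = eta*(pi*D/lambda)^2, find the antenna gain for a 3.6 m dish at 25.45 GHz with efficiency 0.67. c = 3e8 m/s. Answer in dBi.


lambda = c/f = 3e8 / 2.545e+10 = 0.01178782 m
G = eta*(pi*D/lambda)^2 = 0.67*(pi*3.6/0.01178782)^2
G = 616754.9071 (linear)
G = 10*log10(616754.9071) = 57.9011 dBi

57.9011 dBi


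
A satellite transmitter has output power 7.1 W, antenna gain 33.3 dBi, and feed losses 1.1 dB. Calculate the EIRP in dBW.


Pt = 7.1 W = 8.5126 dBW
EIRP = Pt_dBW + Gt - losses = 8.5126 + 33.3 - 1.1 = 40.7126 dBW

40.7126 dBW


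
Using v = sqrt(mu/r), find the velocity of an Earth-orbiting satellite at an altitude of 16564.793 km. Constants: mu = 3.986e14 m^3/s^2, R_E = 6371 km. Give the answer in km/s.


r = R_E + alt = 6371.0 + 16564.793 = 22935.7930 km = 2.2935793e+07 m
v = sqrt(mu/r) = sqrt(3.986e14 / 2.2935793e+07) = 4168.8068 m/s = 4.1688 km/s

4.1688 km/s


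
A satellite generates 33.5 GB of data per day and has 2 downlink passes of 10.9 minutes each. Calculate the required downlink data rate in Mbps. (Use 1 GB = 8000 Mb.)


total contact time = 2 * 10.9 * 60 = 1308.0000 s
data = 33.5 GB = 268000.0000 Mb
rate = 268000.0000 / 1308.0000 = 204.8930 Mbps

204.8930 Mbps


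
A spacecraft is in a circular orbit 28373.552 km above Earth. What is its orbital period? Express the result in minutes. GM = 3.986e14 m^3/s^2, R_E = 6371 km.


r = 34744.5520 km = 3.4744552e+07 m
T = 2*pi*sqrt(r^3/mu) = 2*pi*sqrt(4.1943064e+22 / 3.986e14)
T = 64452.7268 s = 1074.2121 min

1074.2121 minutes


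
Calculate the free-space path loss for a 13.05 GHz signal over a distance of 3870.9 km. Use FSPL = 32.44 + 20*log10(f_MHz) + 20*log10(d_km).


f = 13.05 GHz = 13050.0000 MHz
d = 3870.9 km
FSPL = 32.44 + 20*log10(13050.0000) + 20*log10(3870.9)
FSPL = 32.44 + 82.3122 + 71.7562
FSPL = 186.5084 dB

186.5084 dB


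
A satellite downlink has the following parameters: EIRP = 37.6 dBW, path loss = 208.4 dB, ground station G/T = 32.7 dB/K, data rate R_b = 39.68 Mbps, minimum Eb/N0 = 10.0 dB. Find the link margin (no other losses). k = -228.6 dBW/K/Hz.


C/N0 = EIRP - FSPL + G/T - k = 37.6 - 208.4 + 32.7 - (-228.6)
C/N0 = 90.5000 dB-Hz
R_b = 39.68 Mbps = 3.968e+07 bps -> 10*log10(R_b) = 75.9857 dB-Hz
Eb/N0 = C/N0 - 10*log10(R_b) = 90.5000 - 75.9857 = 14.5143 dB
Margin = Eb/N0 - Eb/N0_req = 14.5143 - 10.0 = 4.5143 dB (link closes)

4.5143 dB


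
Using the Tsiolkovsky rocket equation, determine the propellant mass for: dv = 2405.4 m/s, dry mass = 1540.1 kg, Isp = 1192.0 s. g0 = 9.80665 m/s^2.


ve = Isp * g0 = 1192.0 * 9.80665 = 11689.526800 m/s
mass ratio = exp(dv/ve) = exp(2405.4/11689.526800) = 1.22847546
m_prop = m_dry * (mr - 1) = 1540.1 * (1.22847546 - 1)
m_prop = 351.8751 kg

351.8751 kg


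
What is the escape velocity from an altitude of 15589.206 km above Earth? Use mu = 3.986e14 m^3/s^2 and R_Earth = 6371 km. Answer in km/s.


r = 6371.0 + 15589.206 = 21960.2060 km = 2.1960206e+07 m
v_esc = sqrt(2*mu/r) = sqrt(2*3.986e14 / 2.1960206e+07)
v_esc = 6025.1164 m/s = 6.0251 km/s

6.0251 km/s


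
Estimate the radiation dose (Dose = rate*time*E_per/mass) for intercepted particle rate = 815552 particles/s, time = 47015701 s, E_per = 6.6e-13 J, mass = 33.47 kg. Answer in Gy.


Total energy deposited = rate * time * E_per
  = 815552 * 47015701 * 6.6e-13 = 25.3069 J
Dose = E_total / mass = 25.3069 / 33.47
Dose = 0.7561062 Gy

0.7561 Gy


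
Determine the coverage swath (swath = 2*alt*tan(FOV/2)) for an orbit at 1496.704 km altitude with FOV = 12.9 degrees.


FOV = 12.9 deg = 0.2251475 rad
swath = 2 * alt * tan(FOV/2) = 2 * 1496.704 * tan(0.1125737)
swath = 2 * 1496.704 * 0.1130517
swath = 338.4099 km

338.4099 km


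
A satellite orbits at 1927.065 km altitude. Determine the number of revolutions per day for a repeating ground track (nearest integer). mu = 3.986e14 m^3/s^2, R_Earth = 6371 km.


r = 8.298065e+06 m
T = 2*pi*sqrt(r^3/mu) = 7522.7472 s = 125.3791 min
revs/day = 1440 / 125.3791 = 11.4852
Rounded: 11 revolutions per day

11 revolutions per day


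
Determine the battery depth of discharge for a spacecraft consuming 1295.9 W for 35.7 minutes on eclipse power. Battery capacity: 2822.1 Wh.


E_used = P * t / 60 = 1295.9 * 35.7 / 60 = 771.0605 Wh
DOD = E_used / E_total * 100 = 771.0605 / 2822.1 * 100
DOD = 27.3222 %

27.3222 %


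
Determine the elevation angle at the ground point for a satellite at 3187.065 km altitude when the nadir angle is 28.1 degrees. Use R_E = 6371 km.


r = R_E + alt = 9558.0650 km
Law of sines in the satellite / Earth-center / ground-point triangle:
  sin(nadir)/R_E = sin(90 + el)/r  =>  cos(el) = (r/R_E)*sin(nadir)
cos(el) = (9558.0650 / 6371.0000) * sin(28.1 deg) = 0.7066335
el = arccos(0.7066335) = 45.0383 deg
(Earth-central angle = 90 - nadir - el = 16.8617 deg)

45.0383 degrees


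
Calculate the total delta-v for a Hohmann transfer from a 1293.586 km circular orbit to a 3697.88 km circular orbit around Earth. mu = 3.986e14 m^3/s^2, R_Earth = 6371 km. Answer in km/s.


r1 = 7664.5860 km = 7.664586e+06 m
r2 = 10068.8800 km = 1.006888e+07 m
dv1 = sqrt(mu/r1)*(sqrt(2*r2/(r1+r2)) - 1) = 473.3305 m/s
dv2 = sqrt(mu/r2)*(1 - sqrt(2*r1/(r1+r2))) = 442.0513 m/s
total dv = |dv1| + |dv2| = 473.3305 + 442.0513 = 915.3819 m/s = 0.9153819 km/s

0.9154 km/s


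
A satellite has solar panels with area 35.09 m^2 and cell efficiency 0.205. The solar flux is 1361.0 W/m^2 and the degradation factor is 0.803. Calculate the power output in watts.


P = area * eta * S * degradation
P = 35.09 * 0.205 * 1361.0 * 0.803
P = 7861.5992 W

7861.5992 W


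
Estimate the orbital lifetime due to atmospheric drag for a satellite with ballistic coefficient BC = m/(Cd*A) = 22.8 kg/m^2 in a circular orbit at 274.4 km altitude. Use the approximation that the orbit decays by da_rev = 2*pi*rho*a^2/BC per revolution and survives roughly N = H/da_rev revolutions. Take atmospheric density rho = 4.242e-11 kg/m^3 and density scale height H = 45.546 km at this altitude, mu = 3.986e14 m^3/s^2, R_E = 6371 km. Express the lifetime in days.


a = R_E + alt = 6645.4000 km = 6.6454e+06 m
da_rev = 2*pi*rho*a^2/BC = 2*pi*4.242e-11*(6.6454e+06)^2/22.8 = 516.247474 m per revolution
N = H/da_rev = 45546.0000 m / 516.247474 m = 88.2251 revolutions
P = 2*pi*sqrt(a^3/mu) = 5391.2927 s
lifetime = N*P = 88.2251 * 5391.2927 = 475647.4950 s = 5.5052 days

5.5052 days


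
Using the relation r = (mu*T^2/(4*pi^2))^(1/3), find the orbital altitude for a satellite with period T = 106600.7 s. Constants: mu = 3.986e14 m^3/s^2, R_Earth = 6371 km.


T = 106600.7 s
r = (mu*T^2/(4*pi^2))^(1/3) = (3.986e14 * 106600.7^2 / (4*pi^2))^(1/3)
r = 4.8592125e+07 m = 48592.1248 km
alt = r - R_E = 48592.1248 - 6371 = 42221.1248 km

42221.1248 km


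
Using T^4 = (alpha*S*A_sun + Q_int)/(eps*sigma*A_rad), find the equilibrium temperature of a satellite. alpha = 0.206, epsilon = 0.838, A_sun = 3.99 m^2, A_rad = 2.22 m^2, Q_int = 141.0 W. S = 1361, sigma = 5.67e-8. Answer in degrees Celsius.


Numerator = alpha*S*A_sun + Q_int = 0.206*1361*3.99 + 141.0 = 1259.6603 W
Denominator = eps*sigma*A_rad = 0.838*5.67e-8*2.22 = 1.0548241e-07 W/K^4
T^4 = 1.1941899e+10 K^4
T = 330.5737 K = 57.4237 C

57.4237 degrees Celsius


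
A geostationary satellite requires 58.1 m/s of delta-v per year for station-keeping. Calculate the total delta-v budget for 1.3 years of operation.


dV = rate * years = 58.1 * 1.3
dV = 75.5300 m/s

75.5300 m/s


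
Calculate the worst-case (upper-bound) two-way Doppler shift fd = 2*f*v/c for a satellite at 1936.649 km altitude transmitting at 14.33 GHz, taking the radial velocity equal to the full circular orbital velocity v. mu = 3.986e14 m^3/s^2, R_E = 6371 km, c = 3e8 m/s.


r = 8.307649e+06 m
v = sqrt(mu/r) = 6926.7510 m/s (worst-case radial velocity)
f = 14.33 GHz = 1.433e+10 Hz
fd = 2*f*v/c = 2*1.433e+10*6926.7510/3.0e+08
fd = 661735.6145 Hz

661735.6145 Hz


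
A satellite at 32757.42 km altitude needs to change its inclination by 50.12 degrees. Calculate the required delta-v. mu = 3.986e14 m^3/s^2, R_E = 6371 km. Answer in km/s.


r = 39128.4200 km = 3.912842e+07 m
V = sqrt(mu/r) = 3191.7031 m/s
di = 50.12 deg = 0.874759 rad
dV = 2*V*sin(di/2) = 2*3191.7031*sin(0.4373795)
dV = 2703.8010 m/s = 2.7038 km/s

2.7038 km/s


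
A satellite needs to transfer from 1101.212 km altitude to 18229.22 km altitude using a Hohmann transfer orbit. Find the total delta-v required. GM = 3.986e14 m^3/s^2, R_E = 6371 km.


r1 = 7472.2120 km = 7.472212e+06 m
r2 = 24600.2200 km = 2.460022e+07 m
dv1 = sqrt(mu/r1)*(sqrt(2*r2/(r1+r2)) - 1) = 1742.4064 m/s
dv2 = sqrt(mu/r2)*(1 - sqrt(2*r1/(r1+r2))) = 1277.5863 m/s
total dv = |dv1| + |dv2| = 1742.4064 + 1277.5863 = 3019.9927 m/s = 3.0200 km/s

3.0200 km/s


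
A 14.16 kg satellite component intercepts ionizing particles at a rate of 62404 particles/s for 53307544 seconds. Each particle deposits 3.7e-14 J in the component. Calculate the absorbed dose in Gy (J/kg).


Total energy deposited = rate * time * E_per
  = 62404 * 53307544 * 3.7e-14 = 0.1230843 J
Dose = E_total / mass = 0.1230843 / 14.16
Dose = 0.008692397 Gy

0.0087 Gy


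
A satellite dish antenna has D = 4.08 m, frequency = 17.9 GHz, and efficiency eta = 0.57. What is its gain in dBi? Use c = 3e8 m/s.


lambda = c/f = 3e8 / 1.79e+10 = 0.01675978 m
G = eta*(pi*D/lambda)^2 = 0.57*(pi*4.08/0.01675978)^2
G = 333394.5374 (linear)
G = 10*log10(333394.5374) = 55.2296 dBi

55.2296 dBi


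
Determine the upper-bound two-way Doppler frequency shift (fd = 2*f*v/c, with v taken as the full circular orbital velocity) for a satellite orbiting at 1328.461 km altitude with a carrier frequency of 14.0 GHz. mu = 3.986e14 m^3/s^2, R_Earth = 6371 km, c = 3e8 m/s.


r = 7.699461e+06 m
v = sqrt(mu/r) = 7195.1274 m/s (worst-case radial velocity)
f = 14.0 GHz = 1.4e+10 Hz
fd = 2*f*v/c = 2*1.4e+10*7195.1274/3.0e+08
fd = 671545.2198 Hz

671545.2198 Hz


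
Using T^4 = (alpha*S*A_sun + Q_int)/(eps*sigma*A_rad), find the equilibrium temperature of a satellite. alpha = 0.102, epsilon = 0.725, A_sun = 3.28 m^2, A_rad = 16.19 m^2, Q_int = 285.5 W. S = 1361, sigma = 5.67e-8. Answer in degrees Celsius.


Numerator = alpha*S*A_sun + Q_int = 0.102*1361*3.28 + 285.5 = 740.8362 W
Denominator = eps*sigma*A_rad = 0.725*5.67e-8*16.19 = 6.6553043e-07 W/K^4
T^4 = 1.1131515e+09 K^4
T = 182.6579 K = -90.4921 C

-90.4921 degrees Celsius


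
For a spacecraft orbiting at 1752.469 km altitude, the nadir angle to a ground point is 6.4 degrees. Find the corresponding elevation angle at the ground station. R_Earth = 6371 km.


r = R_E + alt = 8123.4690 km
Law of sines in the satellite / Earth-center / ground-point triangle:
  sin(nadir)/R_E = sin(90 + el)/r  =>  cos(el) = (r/R_E)*sin(nadir)
cos(el) = (8123.4690 / 6371.0000) * sin(6.4 deg) = 0.1421307
el = arccos(0.1421307) = 81.8288 deg
(Earth-central angle = 90 - nadir - el = 1.7712 deg)

81.8288 degrees


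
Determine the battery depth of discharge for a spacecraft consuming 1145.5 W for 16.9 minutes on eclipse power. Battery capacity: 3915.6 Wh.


E_used = P * t / 60 = 1145.5 * 16.9 / 60 = 322.6492 Wh
DOD = E_used / E_total * 100 = 322.6492 / 3915.6 * 100
DOD = 8.2401 %

8.2401 %


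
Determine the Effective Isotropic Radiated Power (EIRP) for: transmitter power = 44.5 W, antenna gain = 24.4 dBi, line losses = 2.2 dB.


Pt = 44.5 W = 16.4836 dBW
EIRP = Pt_dBW + Gt - losses = 16.4836 + 24.4 - 2.2 = 38.6836 dBW

38.6836 dBW


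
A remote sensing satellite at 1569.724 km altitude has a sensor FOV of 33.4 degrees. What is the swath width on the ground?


FOV = 33.4 deg = 0.58294 rad
swath = 2 * alt * tan(FOV/2) = 2 * 1569.724 * tan(0.29147)
swath = 2 * 1569.724 * 0.3000144
swath = 941.8795 km

941.8795 km


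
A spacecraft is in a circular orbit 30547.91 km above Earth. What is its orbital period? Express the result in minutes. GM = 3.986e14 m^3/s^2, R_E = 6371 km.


r = 36918.9100 km = 3.691891e+07 m
T = 2*pi*sqrt(r^3/mu) = 2*pi*sqrt(5.0320693e+22 / 3.986e14)
T = 70596.7205 s = 1176.6120 min

1176.6120 minutes


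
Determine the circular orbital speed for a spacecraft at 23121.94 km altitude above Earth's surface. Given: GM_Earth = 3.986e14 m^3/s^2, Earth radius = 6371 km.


r = R_E + alt = 6371.0 + 23121.94 = 29492.9400 km = 2.949294e+07 m
v = sqrt(mu/r) = sqrt(3.986e14 / 2.949294e+07) = 3676.2887 m/s = 3.6763 km/s

3.6763 km/s


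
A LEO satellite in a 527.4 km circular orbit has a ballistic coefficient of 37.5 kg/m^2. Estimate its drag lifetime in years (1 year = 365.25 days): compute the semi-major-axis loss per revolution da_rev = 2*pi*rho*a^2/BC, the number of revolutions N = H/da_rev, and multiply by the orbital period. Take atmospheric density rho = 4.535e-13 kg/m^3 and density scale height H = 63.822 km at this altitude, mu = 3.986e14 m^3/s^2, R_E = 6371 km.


a = R_E + alt = 6898.4000 km = 6.8984e+06 m
da_rev = 2*pi*rho*a^2/BC = 2*pi*4.535e-13*(6.8984e+06)^2/37.5 = 3.615952 m per revolution
N = H/da_rev = 63822.0000 m / 3.615952 m = 17650.1244 revolutions
P = 2*pi*sqrt(a^3/mu) = 5702.0862 s
lifetime = N*P = 17650.1244 * 5702.0862 = 1.0064253e+08 s = 1164.8441 days
years = 1164.8441 / 365.25 = 3.1892 years

3.1892 years


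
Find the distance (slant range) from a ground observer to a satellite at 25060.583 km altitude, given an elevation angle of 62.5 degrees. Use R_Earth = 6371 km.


h = 25060.583 km, el = 62.5 deg
d = -R_E*sin(el) + sqrt((R_E*sin(el))^2 + 2*R_E*h + h^2)
d = -6371.0000*sin(1.0908) + sqrt((6371.0000*0.8870108)^2 + 2*6371.0000*25060.583 + 25060.583^2)
d = 25642.4671 km

25642.4671 km


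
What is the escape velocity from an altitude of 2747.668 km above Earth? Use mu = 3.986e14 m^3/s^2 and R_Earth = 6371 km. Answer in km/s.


r = 6371.0 + 2747.668 = 9118.6680 km = 9.118668e+06 m
v_esc = sqrt(2*mu/r) = sqrt(2*3.986e14 / 9.118668e+06)
v_esc = 9350.1363 m/s = 9.3501 km/s

9.3501 km/s


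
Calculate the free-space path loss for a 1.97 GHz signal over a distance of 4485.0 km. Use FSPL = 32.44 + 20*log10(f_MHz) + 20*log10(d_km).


f = 1.97 GHz = 1970.0000 MHz
d = 4485.0 km
FSPL = 32.44 + 20*log10(1970.0000) + 20*log10(4485.0)
FSPL = 32.44 + 65.8893 + 73.0352
FSPL = 171.3646 dB

171.3646 dB


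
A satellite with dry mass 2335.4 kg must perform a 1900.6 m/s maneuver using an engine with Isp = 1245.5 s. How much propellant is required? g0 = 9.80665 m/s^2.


ve = Isp * g0 = 1245.5 * 9.80665 = 12214.182575 m/s
mass ratio = exp(dv/ve) = exp(1900.6/12214.182575) = 1.16836577
m_prop = m_dry * (mr - 1) = 2335.4 * (1.16836577 - 1)
m_prop = 393.2014 kg

393.2014 kg


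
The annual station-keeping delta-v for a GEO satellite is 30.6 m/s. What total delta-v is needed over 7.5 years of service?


dV = rate * years = 30.6 * 7.5
dV = 229.5000 m/s

229.5000 m/s


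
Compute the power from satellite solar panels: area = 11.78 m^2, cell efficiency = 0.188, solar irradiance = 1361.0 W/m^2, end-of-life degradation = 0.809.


P = area * eta * S * degradation
P = 11.78 * 0.188 * 1361.0 * 0.809
P = 2438.4272 W

2438.4272 W


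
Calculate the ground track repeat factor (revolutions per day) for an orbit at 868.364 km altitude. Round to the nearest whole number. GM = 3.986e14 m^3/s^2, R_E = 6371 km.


r = 7.239364e+06 m
T = 2*pi*sqrt(r^3/mu) = 6130.0193 s = 102.1670 min
revs/day = 1440 / 102.1670 = 14.0946
Rounded: 14 revolutions per day

14 revolutions per day


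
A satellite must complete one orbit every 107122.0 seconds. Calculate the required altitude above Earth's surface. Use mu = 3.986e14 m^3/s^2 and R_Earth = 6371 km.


T = 107122.0 s
r = (mu*T^2/(4*pi^2))^(1/3) = (3.986e14 * 107122.0^2 / (4*pi^2))^(1/3)
r = 4.8750413e+07 m = 48750.4132 km
alt = r - R_E = 48750.4132 - 6371 = 42379.4132 km

42379.4132 km


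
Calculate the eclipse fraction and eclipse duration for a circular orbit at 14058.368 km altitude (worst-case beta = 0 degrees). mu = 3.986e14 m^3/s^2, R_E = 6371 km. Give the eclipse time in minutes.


r = 20429.3680 km
T = 484.3311 min
Eclipse fraction = arcsin(R_E/r)/pi = arcsin(6371.0000/20429.3680)/pi
= arcsin(0.311855)/pi = 0.1009503
Eclipse duration = 0.1009503 * 484.3311 = 48.8934 min

48.8934 minutes


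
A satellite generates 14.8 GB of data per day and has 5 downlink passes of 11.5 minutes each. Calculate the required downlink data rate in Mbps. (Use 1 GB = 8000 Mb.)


total contact time = 5 * 11.5 * 60 = 3450.0000 s
data = 14.8 GB = 118400.0000 Mb
rate = 118400.0000 / 3450.0000 = 34.3188 Mbps

34.3188 Mbps


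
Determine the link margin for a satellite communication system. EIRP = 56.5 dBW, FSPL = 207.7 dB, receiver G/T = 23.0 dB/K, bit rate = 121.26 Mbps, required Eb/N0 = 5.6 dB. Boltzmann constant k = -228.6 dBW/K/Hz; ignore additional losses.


C/N0 = EIRP - FSPL + G/T - k = 56.5 - 207.7 + 23.0 - (-228.6)
C/N0 = 100.4000 dB-Hz
R_b = 121.26 Mbps = 1.2126e+08 bps -> 10*log10(R_b) = 80.8372 dB-Hz
Eb/N0 = C/N0 - 10*log10(R_b) = 100.4000 - 80.8372 = 19.5628 dB
Margin = Eb/N0 - Eb/N0_req = 19.5628 - 5.6 = 13.9628 dB (link closes)

13.9628 dB


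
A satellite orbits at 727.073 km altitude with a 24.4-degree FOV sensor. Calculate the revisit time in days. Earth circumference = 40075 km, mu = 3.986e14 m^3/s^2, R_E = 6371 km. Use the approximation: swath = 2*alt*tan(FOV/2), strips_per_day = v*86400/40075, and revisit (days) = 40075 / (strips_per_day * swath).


swath = 2*727.073*tan(0.2129302) = 314.3975 km
v = sqrt(mu/r) = 7493.7365 m/s = 7.4937 km/s
strips/day = v*86400/40075 = 7.4937*86400/40075 = 16.1562
coverage/day = strips * swath = 16.1562 * 314.3975 = 5079.4619 km
revisit = 40075 / 5079.4619 = 7.8896 days

7.8896 days


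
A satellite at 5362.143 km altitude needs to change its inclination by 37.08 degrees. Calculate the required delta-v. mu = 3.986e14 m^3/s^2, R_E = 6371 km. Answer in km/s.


r = 11733.1430 km = 1.1733143e+07 m
V = sqrt(mu/r) = 5828.5626 m/s
di = 37.08 deg = 0.6471681 rad
dV = 2*V*sin(di/2) = 2*5828.5626*sin(0.323584)
dV = 3706.5769 m/s = 3.7066 km/s

3.7066 km/s


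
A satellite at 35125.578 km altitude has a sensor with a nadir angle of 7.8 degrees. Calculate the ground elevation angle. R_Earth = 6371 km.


r = R_E + alt = 41496.5780 km
Law of sines in the satellite / Earth-center / ground-point triangle:
  sin(nadir)/R_E = sin(90 + el)/r  =>  cos(el) = (r/R_E)*sin(nadir)
cos(el) = (41496.5780 / 6371.0000) * sin(7.8 deg) = 0.8839636
el = arccos(0.8839636) = 27.8758 deg
(Earth-central angle = 90 - nadir - el = 54.3242 deg)

27.8758 degrees


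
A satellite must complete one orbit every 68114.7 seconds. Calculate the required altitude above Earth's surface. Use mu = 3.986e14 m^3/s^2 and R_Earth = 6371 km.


T = 68114.7 s
r = (mu*T^2/(4*pi^2))^(1/3) = (3.986e14 * 68114.7^2 / (4*pi^2))^(1/3)
r = 3.6048435e+07 m = 36048.4352 km
alt = r - R_E = 36048.4352 - 6371 = 29677.4352 km

29677.4352 km


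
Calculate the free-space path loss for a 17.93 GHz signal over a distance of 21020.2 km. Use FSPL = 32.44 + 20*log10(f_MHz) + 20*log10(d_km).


f = 17.93 GHz = 17930.0000 MHz
d = 21020.2 km
FSPL = 32.44 + 20*log10(17930.0000) + 20*log10(21020.2)
FSPL = 32.44 + 85.0716 + 86.4527
FSPL = 203.9643 dB

203.9643 dB


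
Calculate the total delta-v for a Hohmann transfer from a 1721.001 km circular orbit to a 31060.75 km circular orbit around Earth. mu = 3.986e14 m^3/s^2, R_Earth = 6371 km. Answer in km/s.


r1 = 8092.0010 km = 8.092001e+06 m
r2 = 37431.7500 km = 3.743175e+07 m
dv1 = sqrt(mu/r1)*(sqrt(2*r2/(r1+r2)) - 1) = 1981.8532 m/s
dv2 = sqrt(mu/r2)*(1 - sqrt(2*r1/(r1+r2))) = 1317.5518 m/s
total dv = |dv1| + |dv2| = 1981.8532 + 1317.5518 = 3299.4049 m/s = 3.2994 km/s

3.2994 km/s


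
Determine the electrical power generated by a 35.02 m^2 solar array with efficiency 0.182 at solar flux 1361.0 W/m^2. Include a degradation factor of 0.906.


P = area * eta * S * degradation
P = 35.02 * 0.182 * 1361.0 * 0.906
P = 7859.1188 W

7859.1188 W


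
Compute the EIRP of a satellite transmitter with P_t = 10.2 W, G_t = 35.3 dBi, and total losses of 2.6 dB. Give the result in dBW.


Pt = 10.2 W = 10.0860 dBW
EIRP = Pt_dBW + Gt - losses = 10.0860 + 35.3 - 2.6 = 42.7860 dBW

42.7860 dBW


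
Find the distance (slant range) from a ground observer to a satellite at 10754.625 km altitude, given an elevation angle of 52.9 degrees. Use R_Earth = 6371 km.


h = 10754.625 km, el = 52.9 deg
d = -R_E*sin(el) + sqrt((R_E*sin(el))^2 + 2*R_E*h + h^2)
d = -6371.0000*sin(0.9232792) + sqrt((6371.0000*0.7975839)^2 + 2*6371.0000*10754.625 + 10754.625^2)
d = 11607.4540 km

11607.4540 km


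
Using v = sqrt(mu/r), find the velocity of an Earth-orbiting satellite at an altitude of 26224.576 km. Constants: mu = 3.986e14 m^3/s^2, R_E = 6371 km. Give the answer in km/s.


r = R_E + alt = 6371.0 + 26224.576 = 32595.5760 km = 3.2595576e+07 m
v = sqrt(mu/r) = sqrt(3.986e14 / 3.2595576e+07) = 3496.9492 m/s = 3.4969 km/s

3.4969 km/s


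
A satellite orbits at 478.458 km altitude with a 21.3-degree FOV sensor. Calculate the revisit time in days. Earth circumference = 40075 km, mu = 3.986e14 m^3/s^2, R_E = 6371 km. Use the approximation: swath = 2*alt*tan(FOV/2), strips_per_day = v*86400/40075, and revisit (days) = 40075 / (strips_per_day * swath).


swath = 2*478.458*tan(0.1858776) = 179.9464 km
v = sqrt(mu/r) = 7628.5245 m/s = 7.6285 km/s
strips/day = v*86400/40075 = 7.6285*86400/40075 = 16.4468
coverage/day = strips * swath = 16.4468 * 179.9464 = 2959.5383 km
revisit = 40075 / 2959.5383 = 13.5410 days

13.5410 days


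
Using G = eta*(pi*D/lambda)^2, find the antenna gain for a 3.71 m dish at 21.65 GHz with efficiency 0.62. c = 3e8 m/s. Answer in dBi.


lambda = c/f = 3e8 / 2.165e+10 = 0.01385681 m
G = eta*(pi*D/lambda)^2 = 0.62*(pi*3.71/0.01385681)^2
G = 438644.3564 (linear)
G = 10*log10(438644.3564) = 56.4211 dBi

56.4211 dBi


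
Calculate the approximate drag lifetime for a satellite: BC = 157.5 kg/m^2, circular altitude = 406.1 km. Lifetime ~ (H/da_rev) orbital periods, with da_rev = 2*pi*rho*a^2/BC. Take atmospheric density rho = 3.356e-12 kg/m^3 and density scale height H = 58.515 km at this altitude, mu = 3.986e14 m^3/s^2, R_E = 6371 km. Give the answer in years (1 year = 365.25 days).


a = R_E + alt = 6777.1000 km = 6.7771e+06 m
da_rev = 2*pi*rho*a^2/BC = 2*pi*3.356e-12*(6.7771e+06)^2/157.5 = 6.149065 m per revolution
N = H/da_rev = 58515.0000 m / 6.149065 m = 9516.0816 revolutions
P = 2*pi*sqrt(a^3/mu) = 5552.3529 s
lifetime = N*P = 9516.0816 * 5552.3529 = 5.2836644e+07 s = 611.5352 days
years = 611.5352 / 365.25 = 1.6743 years

1.6743 years


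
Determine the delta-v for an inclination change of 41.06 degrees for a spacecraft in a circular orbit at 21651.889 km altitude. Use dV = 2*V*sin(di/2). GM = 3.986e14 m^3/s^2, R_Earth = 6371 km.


r = 28022.8890 km = 2.8022889e+07 m
V = sqrt(mu/r) = 3771.4833 m/s
di = 41.06 deg = 0.7166322 rad
dV = 2*V*sin(di/2) = 2*3771.4833*sin(0.3583161)
dV = 2645.3016 m/s = 2.6453 km/s

2.6453 km/s


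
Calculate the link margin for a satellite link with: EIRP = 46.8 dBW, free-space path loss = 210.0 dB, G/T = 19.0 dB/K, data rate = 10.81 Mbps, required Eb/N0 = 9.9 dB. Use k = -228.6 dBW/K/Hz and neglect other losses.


C/N0 = EIRP - FSPL + G/T - k = 46.8 - 210.0 + 19.0 - (-228.6)
C/N0 = 84.4000 dB-Hz
R_b = 10.81 Mbps = 1.081e+07 bps -> 10*log10(R_b) = 70.3383 dB-Hz
Eb/N0 = C/N0 - 10*log10(R_b) = 84.4000 - 70.3383 = 14.0617 dB
Margin = Eb/N0 - Eb/N0_req = 14.0617 - 9.9 = 4.1617 dB (link closes)

4.1617 dB


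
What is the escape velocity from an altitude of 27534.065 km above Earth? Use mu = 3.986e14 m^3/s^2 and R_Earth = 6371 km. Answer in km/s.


r = 6371.0 + 27534.065 = 33905.0650 km = 3.3905065e+07 m
v_esc = sqrt(2*mu/r) = sqrt(2*3.986e14 / 3.3905065e+07)
v_esc = 4848.9907 m/s = 4.8490 km/s

4.8490 km/s


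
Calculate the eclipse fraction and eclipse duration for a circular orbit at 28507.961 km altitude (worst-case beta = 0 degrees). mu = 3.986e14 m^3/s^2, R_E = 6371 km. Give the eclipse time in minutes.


r = 34878.9610 km
T = 1080.4515 min
Eclipse fraction = arcsin(R_E/r)/pi = arcsin(6371.0000/34878.9610)/pi
= arcsin(0.1826603)/pi = 0.05847084
Eclipse duration = 0.05847084 * 1080.4515 = 63.1749 min

63.1749 minutes


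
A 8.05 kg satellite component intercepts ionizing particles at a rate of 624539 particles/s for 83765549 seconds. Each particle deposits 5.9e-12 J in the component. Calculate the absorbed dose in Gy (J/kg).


Total energy deposited = rate * time * E_per
  = 624539 * 83765549 * 5.9e-12 = 308.6576 J
Dose = E_total / mass = 308.6576 / 8.05
Dose = 38.3426 Gy

38.3426 Gy


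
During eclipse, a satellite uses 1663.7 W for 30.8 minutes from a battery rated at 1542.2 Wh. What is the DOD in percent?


E_used = P * t / 60 = 1663.7 * 30.8 / 60 = 854.0327 Wh
DOD = E_used / E_total * 100 = 854.0327 / 1542.2 * 100
DOD = 55.3776 %

55.3776 %


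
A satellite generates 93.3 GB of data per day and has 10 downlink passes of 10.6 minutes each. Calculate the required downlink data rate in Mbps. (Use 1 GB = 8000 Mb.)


total contact time = 10 * 10.6 * 60 = 6360.0000 s
data = 93.3 GB = 746400.0000 Mb
rate = 746400.0000 / 6360.0000 = 117.3585 Mbps

117.3585 Mbps


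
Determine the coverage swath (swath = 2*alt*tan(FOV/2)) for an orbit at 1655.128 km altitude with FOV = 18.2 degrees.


FOV = 18.2 deg = 0.3176499 rad
swath = 2 * alt * tan(FOV/2) = 2 * 1655.128 * tan(0.158825)
swath = 2 * 1655.128 * 0.160174
swath = 530.2171 km

530.2171 km


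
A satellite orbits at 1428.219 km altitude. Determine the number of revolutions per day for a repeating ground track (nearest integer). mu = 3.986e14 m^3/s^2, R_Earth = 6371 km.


r = 7.799219e+06 m
T = 2*pi*sqrt(r^3/mu) = 6854.6912 s = 114.2449 min
revs/day = 1440 / 114.2449 = 12.6045
Rounded: 13 revolutions per day

13 revolutions per day


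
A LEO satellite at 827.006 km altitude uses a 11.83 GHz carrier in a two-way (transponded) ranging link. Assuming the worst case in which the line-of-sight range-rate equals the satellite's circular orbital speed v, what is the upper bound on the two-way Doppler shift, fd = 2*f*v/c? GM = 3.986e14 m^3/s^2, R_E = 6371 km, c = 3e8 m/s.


r = 7.198006e+06 m
v = sqrt(mu/r) = 7441.5353 m/s (worst-case radial velocity)
f = 11.83 GHz = 1.183e+10 Hz
fd = 2*f*v/c = 2*1.183e+10*7441.5353/3.0e+08
fd = 586889.0823 Hz

586889.0823 Hz


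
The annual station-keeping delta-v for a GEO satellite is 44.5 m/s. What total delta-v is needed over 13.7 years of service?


dV = rate * years = 44.5 * 13.7
dV = 609.6500 m/s

609.6500 m/s


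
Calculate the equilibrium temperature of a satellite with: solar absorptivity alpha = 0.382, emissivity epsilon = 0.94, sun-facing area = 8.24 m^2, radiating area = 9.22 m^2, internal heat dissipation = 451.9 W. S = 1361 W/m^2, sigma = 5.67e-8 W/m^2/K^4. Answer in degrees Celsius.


Numerator = alpha*S*A_sun + Q_int = 0.382*1361*8.24 + 451.9 = 4735.8925 W
Denominator = eps*sigma*A_rad = 0.94*5.67e-8*9.22 = 4.9140756e-07 W/K^4
T^4 = 9.6374026e+09 K^4
T = 313.3214 K = 40.1714 C

40.1714 degrees Celsius


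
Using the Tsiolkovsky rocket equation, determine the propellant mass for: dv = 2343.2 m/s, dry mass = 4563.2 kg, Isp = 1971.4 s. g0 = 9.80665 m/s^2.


ve = Isp * g0 = 1971.4 * 9.80665 = 19332.829810 m/s
mass ratio = exp(dv/ve) = exp(2343.2/19332.829810) = 1.12885422
m_prop = m_dry * (mr - 1) = 4563.2 * (1.12885422 - 1)
m_prop = 587.9876 kg

587.9876 kg


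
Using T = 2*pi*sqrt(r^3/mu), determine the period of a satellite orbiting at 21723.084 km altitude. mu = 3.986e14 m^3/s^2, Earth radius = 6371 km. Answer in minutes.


r = 28094.0840 km = 2.8094084e+07 m
T = 2*pi*sqrt(r^3/mu) = 2*pi*sqrt(2.217403e+22 / 3.986e14)
T = 46863.3722 s = 781.0562 min

781.0562 minutes


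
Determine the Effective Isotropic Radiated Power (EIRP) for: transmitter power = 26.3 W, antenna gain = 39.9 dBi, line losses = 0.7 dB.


Pt = 26.3 W = 14.1996 dBW
EIRP = Pt_dBW + Gt - losses = 14.1996 + 39.9 - 0.7 = 53.3996 dBW

53.3996 dBW


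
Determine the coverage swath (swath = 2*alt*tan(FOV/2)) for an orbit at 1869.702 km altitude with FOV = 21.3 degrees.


FOV = 21.3 deg = 0.3717551 rad
swath = 2 * alt * tan(FOV/2) = 2 * 1869.702 * tan(0.1858776)
swath = 2 * 1869.702 * 0.1880483
swath = 703.1885 km

703.1885 km


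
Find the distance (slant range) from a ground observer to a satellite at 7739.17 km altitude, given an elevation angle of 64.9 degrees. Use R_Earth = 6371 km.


h = 7739.17 km, el = 64.9 deg
d = -R_E*sin(el) + sqrt((R_E*sin(el))^2 + 2*R_E*h + h^2)
d = -6371.0000*sin(1.1327) + sqrt((6371.0000*0.9055688)^2 + 2*6371.0000*7739.17 + 7739.17^2)
d = 8079.5557 km

8079.5557 km


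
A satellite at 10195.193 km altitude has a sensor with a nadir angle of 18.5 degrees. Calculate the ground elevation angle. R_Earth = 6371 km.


r = R_E + alt = 16566.1930 km
Law of sines in the satellite / Earth-center / ground-point triangle:
  sin(nadir)/R_E = sin(90 + el)/r  =>  cos(el) = (r/R_E)*sin(nadir)
cos(el) = (16566.1930 / 6371.0000) * sin(18.5 deg) = 0.8250714
el = arccos(0.8250714) = 34.4043 deg
(Earth-central angle = 90 - nadir - el = 37.0957 deg)

34.4043 degrees


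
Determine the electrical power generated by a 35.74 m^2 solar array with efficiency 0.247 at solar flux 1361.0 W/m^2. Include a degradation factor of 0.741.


P = area * eta * S * degradation
P = 35.74 * 0.247 * 1361.0 * 0.741
P = 8902.8250 W

8902.8250 W
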